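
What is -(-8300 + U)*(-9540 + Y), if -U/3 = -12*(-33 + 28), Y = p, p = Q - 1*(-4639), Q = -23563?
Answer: -241374720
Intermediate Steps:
p = -18924 (p = -23563 - 1*(-4639) = -23563 + 4639 = -18924)
Y = -18924
U = -180 (U = -(-36)*(-33 + 28) = -(-36)*(-5) = -3*60 = -180)
-(-8300 + U)*(-9540 + Y) = -(-8300 - 180)*(-9540 - 18924) = -(-8480)*(-28464) = -1*241374720 = -241374720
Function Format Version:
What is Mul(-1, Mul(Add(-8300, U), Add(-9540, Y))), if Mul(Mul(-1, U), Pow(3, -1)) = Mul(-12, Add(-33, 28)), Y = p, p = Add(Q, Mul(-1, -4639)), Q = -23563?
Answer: -241374720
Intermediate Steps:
p = -18924 (p = Add(-23563, Mul(-1, -4639)) = Add(-23563, 4639) = -18924)
Y = -18924
U = -180 (U = Mul(-3, Mul(-12, Add(-33, 28))) = Mul(-3, Mul(-12, -5)) = Mul(-3, 60) = -180)
Mul(-1, Mul(Add(-8300, U), Add(-9540, Y))) = Mul(-1, Mul(Add(-8300, -180), Add(-9540, -18924))) = Mul(-1, Mul(-8480, -28464)) = Mul(-1, 241374720) = -241374720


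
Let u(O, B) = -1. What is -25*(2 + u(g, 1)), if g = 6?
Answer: -25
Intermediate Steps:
-25*(2 + u(g, 1)) = -25*(2 - 1) = -25*1 = -25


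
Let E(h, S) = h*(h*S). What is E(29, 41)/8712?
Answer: 34481/8712 ≈ 3.9579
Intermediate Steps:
E(h, S) = S*h² (E(h, S) = h*(S*h) = S*h²)
E(29, 41)/8712 = (41*29²)/8712 = (41*841)*(1/8712) = 34481*(1/8712) = 34481/8712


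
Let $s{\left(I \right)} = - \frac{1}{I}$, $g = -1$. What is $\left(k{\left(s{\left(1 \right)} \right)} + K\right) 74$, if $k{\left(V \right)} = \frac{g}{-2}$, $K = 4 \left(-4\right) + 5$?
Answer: $-777$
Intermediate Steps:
$K = -11$ ($K = -16 + 5 = -11$)
$k{\left(V \right)} = \frac{1}{2}$ ($k{\left(V \right)} = - \frac{1}{-2} = \left(-1\right) \left(- \frac{1}{2}\right) = \frac{1}{2}$)
$\left(k{\left(s{\left(1 \right)} \right)} + K\right) 74 = \left(\frac{1}{2} - 11\right) 74 = \left(- \frac{21}{2}\right) 74 = -777$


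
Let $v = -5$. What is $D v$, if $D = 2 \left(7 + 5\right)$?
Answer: $-120$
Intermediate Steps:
$D = 24$ ($D = 2 \cdot 12 = 24$)
$D v = 24 \left(-5\right) = -120$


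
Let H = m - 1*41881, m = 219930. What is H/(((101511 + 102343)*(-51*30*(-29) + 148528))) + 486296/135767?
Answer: 19122655831242615/5338769663580164 ≈ 3.5818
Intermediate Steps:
H = 178049 (H = 219930 - 1*41881 = 219930 - 41881 = 178049)
H/(((101511 + 102343)*(-51*30*(-29) + 148528))) + 486296/135767 = 178049/(((101511 + 102343)*(-51*30*(-29) + 148528))) + 486296/135767 = 178049/((203854*(-1530*(-29) + 148528))) + 486296*(1/135767) = 178049/((203854*(44370 + 148528))) + 486296/135767 = 178049/((203854*192898)) + 486296/135767 = 178049/39323028892 + 486296/135767 = 19122655831242615/5338769663580164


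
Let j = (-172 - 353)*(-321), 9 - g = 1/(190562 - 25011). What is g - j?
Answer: -27897992317/165551 ≈ -1.6852e+5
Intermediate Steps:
g = 1489958/165551 (g = 9 - 1/(190562 - 25011) = 9 - 1/165551 = 1489958/165551 ≈ 9.0000)
j = 168525 (j = -525*(-321) = 168525)
g - j = 1489958/165551 - 1*168525 = 1489958/165551 - 168525 = -27897992317/165551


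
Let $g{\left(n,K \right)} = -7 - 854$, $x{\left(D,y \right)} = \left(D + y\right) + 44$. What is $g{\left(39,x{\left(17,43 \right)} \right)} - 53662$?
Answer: $-54523$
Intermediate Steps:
$x{\left(D,y \right)} = 44 + D + y$
$g{\left(n,K \right)} = -861$
$g{\left(39,x{\left(17,43 \right)} \right)} - 53662 = -861 - 53662 = -54523$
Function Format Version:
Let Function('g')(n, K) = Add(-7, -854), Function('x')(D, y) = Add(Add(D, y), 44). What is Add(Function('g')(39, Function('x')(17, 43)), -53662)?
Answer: -54523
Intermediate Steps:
Function('x')(D, y) = Add(44, D, y)
Function('g')(n, K) = -861
Add(Function('g')(39, Function('x')(17, 43)), -53662) = Add(-861, -53662) = -54523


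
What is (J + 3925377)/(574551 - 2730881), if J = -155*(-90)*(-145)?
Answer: -1902627/2156330 ≈ -0.88235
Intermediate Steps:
J = -2022750 (J = 13950*(-145) = -2022750)
(J + 3925377)/(574551 - 2730881) = (-2022750 + 3925377)/(574551 - 2730881) = 1902627/(-2156330) = 1902627*(-1/2156330) = -1902627/2156330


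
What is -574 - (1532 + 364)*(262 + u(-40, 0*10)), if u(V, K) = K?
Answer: -497326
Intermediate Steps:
-574 - (1532 + 364)*(262 + u(-40, 0*10)) = -574 - (1532 + 364)*(262 + 0*10) = -574 - 1896*(262 + 0) = -574 - 1896*262 = -574 - 1*496752 = -574 - 496752 = -497326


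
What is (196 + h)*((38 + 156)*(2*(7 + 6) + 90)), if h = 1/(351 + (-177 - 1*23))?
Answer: 666050888/151 ≈ 4.4109e+6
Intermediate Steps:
h = 1/151 (h = 1/(351 + (-177 - 23)) = 1/(351 - 200) = 1/151 ≈ 0.0066225)
(196 + h)*((38 + 156)*(2*(7 + 6) + 90)) = (196 + 1/151)*((38 + 156)*(2*(7 + 6) + 90)) = 29597*(194*(2*13 + 90))/151 = 29597*(194*(26 + 90))/151 = 29597*(194*116)/151 = (29597/151)*22504 = 666050888/151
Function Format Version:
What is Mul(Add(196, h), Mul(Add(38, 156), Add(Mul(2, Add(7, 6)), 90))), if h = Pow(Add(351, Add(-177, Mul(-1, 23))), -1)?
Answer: Rational(666050888, 151) ≈ 4.4109e+6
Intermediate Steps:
h = Rational(1, 151) (h = Pow(Add(351, Add(-177, -23)), -1) = Pow(Add(351, -200), -1) = Pow(151, -1) = Rational(1, 151) ≈ 0.0066225)
Mul(Add(196, h), Mul(Add(38, 156), Add(Mul(2, Add(7, 6)), 90))) = Mul(Add(196, Rational(1, 151)), Mul(Add(38, 156), Add(Mul(2, Add(7, 6)), 90))) = Mul(Rational(29597, 151), Mul(194, Add(Mul(2, 13), 90))) = Mul(Rational(29597, 151), Mul(194, Add(26, 90))) = Mul(Rational(29597, 151), Mul(194, 116)) = Mul(Rational(29597, 151), 22504) = Rational(666050888, 151)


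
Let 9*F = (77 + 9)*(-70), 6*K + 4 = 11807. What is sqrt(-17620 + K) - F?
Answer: 6020/9 + I*sqrt(563502)/6 ≈ 668.89 + 125.11*I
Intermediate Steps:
K = 11803/6 (K = -2/3 + (1/6)*11807 = -2/3 + 11807/6 = 11803/6 ≈ 1967.2)
F = -6020/9 (F = ((77 + 9)*(-70))/9 = (86*(-70))/9 = (1/9)*(-6020) = -6020/9 ≈ -668.89)
sqrt(-17620 + K) - F = sqrt(-17620 + 11803/6) - 1*(-6020/9) = sqrt(-93917/6) + 6020/9 = I*sqrt(563502)/6 + 6020/9 = 6020/9 + I*sqrt(563502)/6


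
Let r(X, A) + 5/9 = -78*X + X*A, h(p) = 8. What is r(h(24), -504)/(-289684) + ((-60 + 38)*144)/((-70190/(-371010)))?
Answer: -306434310027737/18299627964 ≈ -16745.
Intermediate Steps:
r(X, A) = -5/9 - 78*X + A*X (r(X, A) = -5/9 + (-78*X + X*A) = -5/9 + (-78*X + A*X) = -5/9 - 78*X + A*X)
r(h(24), -504)/(-289684) + ((-60 + 38)*144)/((-70190/(-371010))) = (-5/9 - 78*8 - 504*8)/(-289684) + ((-60 + 38)*144)/((-70190/(-371010))) = (-5/9 - 624 - 4032)*(-1/289684) + (-22*144)/((-70190*(-1/371010))) = -41909/9*(-1/289684) - 3168/7019/37101 = 41909/2607156 - 3168*37101/7019 = 41909/2607156 - 117535968/7019 = -306434310027737/18299627964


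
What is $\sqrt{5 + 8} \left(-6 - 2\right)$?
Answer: $- 8 \sqrt{13} \approx -28.844$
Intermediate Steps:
$\sqrt{5 + 8} \left(-6 - 2\right) = \sqrt{13} \left(-8\right) = - 8 \sqrt{13}$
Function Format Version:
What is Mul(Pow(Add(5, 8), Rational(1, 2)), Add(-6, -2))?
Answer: Mul(-8, Pow(13, Rational(1, 2))) ≈ -28.844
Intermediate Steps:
Mul(Pow(Add(5, 8), Rational(1, 2)), Add(-6, -2)) = Mul(Pow(13, Rational(1, 2)), -8) = Mul(-8, Pow(13, Rational(1, 2)))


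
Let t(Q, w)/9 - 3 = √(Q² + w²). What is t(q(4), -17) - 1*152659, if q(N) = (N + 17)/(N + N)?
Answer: -152632 + 9*√18937/8 ≈ -1.5248e+5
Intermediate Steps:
q(N) = (17 + N)/(2*N) (q(N) = (17 + N)/((2*N)) = (17 + N)*(1/(2*N)) = (17 + N)/(2*N))
t(Q, w) = 27 + 9*√(Q² + w²)
t(q(4), -17) - 1*152659 = (27 + 9*√(((½)*(17 + 4)/4)² + (-17)²)) - 1*152659 = (27 + 9*√(((½)*(¼)*21)² + 289)) - 152659 = (27 + 9*√((21/8)² + 289)) - 152659 = (27 + 9*√(441/64 + 289)) - 152659 = (27 + 9*√(18937/64)) - 152659 = (27 + 9*(√18937/8)) - 152659 = (27 + 9*√18937/8) - 152659 = -152632 + 9*√18937/8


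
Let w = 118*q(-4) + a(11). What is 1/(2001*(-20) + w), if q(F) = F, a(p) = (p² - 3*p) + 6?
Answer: -1/40398 ≈ -2.4754e-5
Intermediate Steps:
a(p) = 6 + p² - 3*p
w = -378 (w = 118*(-4) + (6 + 11² - 3*11) = -472 + (6 + 121 - 33) = -472 + 94 = -378)
1/(2001*(-20) + w) = 1/(2001*(-20) - 378) = 1/(-40020 - 378) = 1/(-40398) = -1/40398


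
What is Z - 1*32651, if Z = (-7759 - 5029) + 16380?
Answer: -29059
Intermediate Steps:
Z = 3592 (Z = -12788 + 16380 = 3592)
Z - 1*32651 = 3592 - 1*32651 = 3592 - 32651 = -29059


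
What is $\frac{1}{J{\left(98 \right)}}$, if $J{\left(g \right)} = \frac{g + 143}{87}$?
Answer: $\frac{87}{241} \approx 0.361$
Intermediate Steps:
$J{\left(g \right)} = \frac{143}{87} + \frac{g}{87}$ ($J{\left(g \right)} = \left(143 + g\right) \frac{1}{87} = \frac{143}{87} + \frac{g}{87}$)
$\frac{1}{J{\left(98 \right)}} = \frac{1}{\frac{143}{87} + \frac{1}{87} \cdot 98} = \frac{1}{\frac{143}{87} + \frac{98}{87}} = \frac{1}{\frac{241}{87}} = \frac{87}{241}$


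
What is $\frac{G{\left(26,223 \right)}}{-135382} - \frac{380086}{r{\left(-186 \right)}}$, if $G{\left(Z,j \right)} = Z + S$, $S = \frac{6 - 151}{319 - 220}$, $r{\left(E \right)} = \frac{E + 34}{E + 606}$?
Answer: $\frac{267446732777119}{254653542} \approx 1.0502 \cdot 10^{6}$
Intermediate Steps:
$r{\left(E \right)} = \frac{34 + E}{606 + E}$
$S = - \frac{145}{99} \approx -1.4646$
$G{\left(Z,j \right)} = - \frac{145}{99} + Z$ ($G{\left(Z,j \right)} = Z - \frac{145}{99} = - \frac{145}{99} + Z$)
$\frac{G{\left(26,223 \right)}}{-135382} - \frac{380086}{r{\left(-186 \right)}} = \frac{- \frac{145}{99} + 26}{-135382} - \frac{380086}{\frac{1}{606 - 186} \left(34 - 186\right)} = \frac{2429}{99} \left(- \frac{1}{135382}\right) - \frac{380086}{\frac{1}{420} \left(-152\right)} = - \frac{2429}{13402818} - \frac{380086}{\frac{1}{420} \left(-152\right)} = - \frac{2429}{13402818} - \frac{380086}{- \frac{38}{105}} = - \frac{2429}{13402818} - - \frac{19954515}{19} = - \frac{2429}{13402818} + \frac{19954515}{19} = \frac{267446732777119}{254653542}$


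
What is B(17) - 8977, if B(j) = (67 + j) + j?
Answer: -8876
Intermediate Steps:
B(j) = 67 + 2*j
B(17) - 8977 = (67 + 2*17) - 8977 = (67 + 34) - 8977 = 101 - 8977 = -8876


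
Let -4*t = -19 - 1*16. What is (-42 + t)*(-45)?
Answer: 5985/4 ≈ 1496.3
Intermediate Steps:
t = 35/4 (t = -(-19 - 1*16)/4 = -(-19 - 16)/4 = -¼*(-35) = 35/4 ≈ 8.7500)
(-42 + t)*(-45) = (-42 + 35/4)*(-45) = -133/4*(-45) = 5985/4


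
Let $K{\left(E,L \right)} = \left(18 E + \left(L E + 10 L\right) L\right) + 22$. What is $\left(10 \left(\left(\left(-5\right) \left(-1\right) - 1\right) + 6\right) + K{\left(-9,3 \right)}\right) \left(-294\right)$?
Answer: $9114$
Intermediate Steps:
$K{\left(E,L \right)} = 22 + 18 E + L \left(10 L + E L\right)$ ($K{\left(E,L \right)} = \left(18 E + \left(E L + 10 L\right) L\right) + 22 = \left(18 E + \left(10 L + E L\right) L\right) + 22 = \left(18 E + L \left(10 L + E L\right)\right) + 22 = 22 + 18 E + L \left(10 L + E L\right)$)
$\left(10 \left(\left(\left(-5\right) \left(-1\right) - 1\right) + 6\right) + K{\left(-9,3 \right)}\right) \left(-294\right) = \left(10 \left(\left(\left(-5\right) \left(-1\right) - 1\right) + 6\right) + \left(22 + 10 \cdot 3^{2} + 18 \left(-9\right) - 9 \cdot 3^{2}\right)\right) \left(-294\right) = \left(10 \left(\left(5 - 1\right) + 6\right) + \left(22 + 10 \cdot 9 - 162 - 81\right)\right) \left(-294\right) = \left(10 \left(4 + 6\right) + \left(22 + 90 - 162 - 81\right)\right) \left(-294\right) = \left(10 \cdot 10 - 131\right) \left(-294\right) = \left(100 - 131\right) \left(-294\right) = \left(-31\right) \left(-294\right) = 9114$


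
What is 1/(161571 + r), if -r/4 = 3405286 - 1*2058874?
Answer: -1/5224077 ≈ -1.9142e-7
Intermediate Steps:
r = -5385648 (r = -4*(3405286 - 1*2058874) = -4*(3405286 - 2058874) = -4*1346412 = -5385648)
1/(161571 + r) = 1/(161571 - 5385648) = 1/(-5224077) = -1/5224077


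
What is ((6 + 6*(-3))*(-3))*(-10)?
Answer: -360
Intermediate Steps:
((6 + 6*(-3))*(-3))*(-10) = ((6 - 18)*(-3))*(-10) = -12*(-3)*(-10) = 36*(-10) = -360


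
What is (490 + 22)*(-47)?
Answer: -24064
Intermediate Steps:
(490 + 22)*(-47) = 512*(-47) = -24064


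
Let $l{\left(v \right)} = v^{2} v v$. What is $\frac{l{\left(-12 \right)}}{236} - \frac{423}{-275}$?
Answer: $\frac{1450557}{16225} \approx 89.403$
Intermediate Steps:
$l{\left(v \right)} = v^{4}$ ($l{\left(v \right)} = v^{3} v = v^{4}$)
$\frac{l{\left(-12 \right)}}{236} - \frac{423}{-275} = \frac{\left(-12\right)^{4}}{236} - \frac{423}{-275} = 20736 \cdot \frac{1}{236} - - \frac{423}{275} = \frac{5184}{59} + \frac{423}{275} = \frac{1450557}{16225}$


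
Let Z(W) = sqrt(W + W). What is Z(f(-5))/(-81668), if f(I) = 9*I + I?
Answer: -5*I/40834 ≈ -0.00012245*I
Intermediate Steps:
f(I) = 10*I
Z(W) = sqrt(2)*sqrt(W) (Z(W) = sqrt(2*W) = sqrt(2)*sqrt(W))
Z(f(-5))/(-81668) = (sqrt(2)*sqrt(10*(-5)))/(-81668) = (sqrt(2)*sqrt(-50))*(-1/81668) = (sqrt(2)*(5*I*sqrt(2)))*(-1/81668) = (10*I)*(-1/81668) = -5*I/40834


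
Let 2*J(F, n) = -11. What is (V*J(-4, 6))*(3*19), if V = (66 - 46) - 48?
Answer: 8778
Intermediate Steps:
J(F, n) = -11/2 (J(F, n) = (½)*(-11) = -11/2)
V = -28 (V = 20 - 48 = -28)
(V*J(-4, 6))*(3*19) = (-28*(-11/2))*(3*19) = 154*57 = 8778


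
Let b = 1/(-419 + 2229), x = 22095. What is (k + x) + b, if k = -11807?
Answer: 18621281/1810 ≈ 10288.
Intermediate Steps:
b = 1/1810 ≈ 0.00055249
(k + x) + b = (-11807 + 22095) + 1/1810 = 10288 + 1/1810 = 18621281/1810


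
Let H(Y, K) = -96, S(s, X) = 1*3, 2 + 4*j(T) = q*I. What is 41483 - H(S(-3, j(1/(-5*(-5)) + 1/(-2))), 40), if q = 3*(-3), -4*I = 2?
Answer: 41579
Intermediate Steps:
I = -½ (I = -¼*2 = -½ ≈ -0.50000)
q = -9
j(T) = 5/8 (j(T) = -½ + (-9*(-½))/4 = -½ + (¼)*(9/2) = -½ + 9/8 = 5/8)
S(s, X) = 3
41483 - H(S(-3, j(1/(-5*(-5)) + 1/(-2))), 40) = 41483 - 1*(-96) = 41483 + 96 = 41579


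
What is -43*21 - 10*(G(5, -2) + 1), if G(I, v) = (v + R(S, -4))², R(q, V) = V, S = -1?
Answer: -1273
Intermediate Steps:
G(I, v) = (-4 + v)² (G(I, v) = (v - 4)² = (-4 + v)²)
-43*21 - 10*(G(5, -2) + 1) = -43*21 - 10*((-4 - 2)² + 1) = -903 - 10*((-6)² + 1) = -903 - 10*(36 + 1) = -903 - 10*37 = -903 - 370 = -1273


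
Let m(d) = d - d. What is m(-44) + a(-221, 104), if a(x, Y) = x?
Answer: -221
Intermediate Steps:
m(d) = 0
m(-44) + a(-221, 104) = 0 - 221 = -221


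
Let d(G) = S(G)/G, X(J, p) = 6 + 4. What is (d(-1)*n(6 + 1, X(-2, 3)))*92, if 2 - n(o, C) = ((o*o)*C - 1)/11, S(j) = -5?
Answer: -214820/11 ≈ -19529.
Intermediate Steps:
X(J, p) = 10
d(G) = -5/G
n(o, C) = 23/11 - C*o²/11 (n(o, C) = 2 - ((o*o)*C - 1)/11 = 2 - (o²*C - 1)/11 = 2 - (C*o² - 1)/11 = 2 - (-1 + C*o²)/11 = 2 - (-1/11 + C*o²/11) = 2 + (1/11 - C*o²/11) = 23/11 - C*o²/11)
(d(-1)*n(6 + 1, X(-2, 3)))*92 = ((-5/(-1))*(23/11 - 1/11*10*(6 + 1)²))*92 = ((-5*(-1))*(23/11 - 1/11*10*7²))*92 = (5*(23/11 - 1/11*10*49))*92 = (5*(23/11 - 490/11))*92 = (5*(-467/11))*92 = -2335/11*92 = -214820/11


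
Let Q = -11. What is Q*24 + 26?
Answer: -238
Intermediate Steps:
Q*24 + 26 = -11*24 + 26 = -264 + 26 = -238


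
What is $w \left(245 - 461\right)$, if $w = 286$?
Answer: $-61776$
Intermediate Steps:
$w \left(245 - 461\right) = 286 \left(245 - 461\right) = 286 \left(-216\right) = -61776$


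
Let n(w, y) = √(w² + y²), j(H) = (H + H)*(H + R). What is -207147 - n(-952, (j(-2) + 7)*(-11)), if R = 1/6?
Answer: -207147 - √8380465/3 ≈ -2.0811e+5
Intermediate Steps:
R = ⅙ (R = 1*(⅙) = ⅙ ≈ 0.16667)
j(H) = 2*H*(⅙ + H) (j(H) = (H + H)*(H + ⅙) = (2*H)*(⅙ + H) = 2*H*(⅙ + H))
-207147 - n(-952, (j(-2) + 7)*(-11)) = -207147 - √((-952)² + (((⅓)*(-2)*(1 + 6*(-2)) + 7)*(-11))²) = -207147 - √(906304 + (((⅓)*(-2)*(1 - 12) + 7)*(-11))²) = -207147 - √(906304 + (((⅓)*(-2)*(-11) + 7)*(-11))²) = -207147 - √(906304 + ((22/3 + 7)*(-11))²) = -207147 - √(906304 + ((43/3)*(-11))²) = -207147 - √(906304 + (-473/3)²) = -207147 - √(906304 + 223729/9) = -207147 - √(8380465/9) = -207147 - √8380465/3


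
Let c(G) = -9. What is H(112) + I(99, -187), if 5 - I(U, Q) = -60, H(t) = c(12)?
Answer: 56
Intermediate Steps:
H(t) = -9
I(U, Q) = 65 (I(U, Q) = 5 - 1*(-60) = 5 + 60 = 65)
H(112) + I(99, -187) = -9 + 65 = 56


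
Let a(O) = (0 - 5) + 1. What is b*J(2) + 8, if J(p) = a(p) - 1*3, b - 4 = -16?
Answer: 92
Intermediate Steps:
a(O) = -4 (a(O) = -5 + 1 = -4)
b = -12 (b = 4 - 16 = -12)
J(p) = -7 (J(p) = -4 - 1*3 = -4 - 3 = -7)
b*J(2) + 8 = -12*(-7) + 8 = 84 + 8 = 92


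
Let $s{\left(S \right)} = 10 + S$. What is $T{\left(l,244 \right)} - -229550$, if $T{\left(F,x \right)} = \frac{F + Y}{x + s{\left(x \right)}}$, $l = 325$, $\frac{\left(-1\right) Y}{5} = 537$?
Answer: $\frac{57156770}{249} \approx 2.2955 \cdot 10^{5}$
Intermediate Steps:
$Y = -2685$ ($Y = \left(-5\right) 537 = -2685$)
$T{\left(F,x \right)} = \frac{-2685 + F}{10 + 2 x}$ ($T{\left(F,x \right)} = \frac{F - 2685}{x + \left(10 + x\right)} = \frac{-2685 + F}{10 + 2 x}$)
$T{\left(l,244 \right)} - -229550 = \frac{-2685 + 325}{2 \left(5 + 244\right)} - -229550 = \frac{1}{2} \cdot \frac{1}{249} \left(-2360\right) + 229550 = - \frac{1180}{249} + 229550 = \frac{57156770}{249}$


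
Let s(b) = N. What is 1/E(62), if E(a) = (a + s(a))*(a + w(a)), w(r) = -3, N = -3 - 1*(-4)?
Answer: 1/3717 ≈ 0.00026903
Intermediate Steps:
N = 1 (N = -3 + 4 = 1)
s(b) = 1
E(a) = (1 + a)*(-3 + a) (E(a) = (a + 1)*(a - 3) = (1 + a)*(-3 + a))
1/E(62) = 1/(-3 + 62**2 - 2*62) = 1/(-3 + 3844 - 124) = 1/3717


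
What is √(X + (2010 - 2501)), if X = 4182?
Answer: √3691 ≈ 60.754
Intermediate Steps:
√(X + (2010 - 2501)) = √(4182 + (2010 - 2501)) = √(4182 - 491) = √3691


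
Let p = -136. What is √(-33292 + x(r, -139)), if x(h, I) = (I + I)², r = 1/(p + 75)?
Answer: 6*√1222 ≈ 209.74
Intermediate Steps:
r = -1/61 (r = 1/(-136 + 75) = 1/(-61) = -1/61 ≈ -0.016393)
x(h, I) = 4*I² (x(h, I) = (2*I)² = 4*I²)
√(-33292 + x(r, -139)) = √(-33292 + 4*(-139)²) = √(-33292 + 4*19321) = √(-33292 + 77284) = √43992 = 6*√1222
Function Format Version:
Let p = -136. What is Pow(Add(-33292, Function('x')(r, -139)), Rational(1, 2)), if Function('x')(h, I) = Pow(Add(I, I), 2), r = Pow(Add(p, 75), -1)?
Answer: Mul(6, Pow(1222, Rational(1, 2))) ≈ 209.74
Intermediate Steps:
r = Rational(-1, 61) (r = Pow(Add(-136, 75), -1) = Pow(-61, -1) = Rational(-1, 61) ≈ -0.016393)
Function('x')(h, I) = Mul(4, Pow(I, 2)) (Function('x')(h, I) = Pow(Mul(2, I), 2) = Mul(4, Pow(I, 2)))
Pow(Add(-33292, Function('x')(r, -139)), Rational(1, 2)) = Pow(Add(-33292, Mul(4, Pow(-139, 2))), Rational(1, 2)) = Pow(Add(-33292, Mul(4, 19321)), Rational(1, 2)) = Pow(Add(-33292, 77284), Rational(1, 2)) = Pow(43992, Rational(1, 2)) = Mul(6, Pow(1222, Rational(1, 2)))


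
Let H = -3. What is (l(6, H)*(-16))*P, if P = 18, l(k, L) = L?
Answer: 864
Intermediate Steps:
(l(6, H)*(-16))*P = -3*(-16)*18 = 48*18 = 864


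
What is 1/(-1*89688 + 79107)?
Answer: -1/10581 ≈ -9.4509e-5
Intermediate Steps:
1/(-1*89688 + 79107) = 1/(-89688 + 79107) = 1/(-10581) = -1/10581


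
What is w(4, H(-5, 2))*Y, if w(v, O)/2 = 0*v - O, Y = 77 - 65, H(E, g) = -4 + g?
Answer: 48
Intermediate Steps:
Y = 12
w(v, O) = -2*O (w(v, O) = 2*(0*v - O) = 2*(0 - O) = 2*(-O) = -2*O)
w(4, H(-5, 2))*Y = -2*(-4 + 2)*12 = -2*(-2)*12 = 4*12 = 48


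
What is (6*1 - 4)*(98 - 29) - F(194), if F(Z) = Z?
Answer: -56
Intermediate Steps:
(6*1 - 4)*(98 - 29) - F(194) = (6*1 - 4)*(98 - 29) - 1*194 = (6 - 4)*69 - 194 = 2*69 - 194 = 138 - 194 = -56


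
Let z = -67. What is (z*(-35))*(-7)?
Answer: -16415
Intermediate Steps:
(z*(-35))*(-7) = -67*(-35)*(-7) = 2345*(-7) = -16415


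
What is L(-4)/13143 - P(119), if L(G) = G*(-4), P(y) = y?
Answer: -1564001/13143 ≈ -119.00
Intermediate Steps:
L(G) = -4*G
L(-4)/13143 - P(119) = -4*(-4)/13143 - 1*119 = 16*(1/13143) - 119 = 16/13143 - 119 = -1564001/13143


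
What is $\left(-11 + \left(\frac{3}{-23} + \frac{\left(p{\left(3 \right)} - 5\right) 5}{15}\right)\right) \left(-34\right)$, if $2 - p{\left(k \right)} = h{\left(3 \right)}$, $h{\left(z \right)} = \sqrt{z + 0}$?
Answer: $\frac{9486}{23} + \frac{34 \sqrt{3}}{3} \approx 432.06$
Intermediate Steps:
$h{\left(z \right)} = \sqrt{z}$
$p{\left(k \right)} = 2 - \sqrt{3}$
$\left(-11 + \left(\frac{3}{-23} + \frac{\left(p{\left(3 \right)} - 5\right) 5}{15}\right)\right) \left(-34\right) = \left(-11 + \left(\frac{3}{-23} + \frac{\left(\left(2 - \sqrt{3}\right) - 5\right) 5}{15}\right)\right) \left(-34\right) = \left(-11 + \left(3 \left(- \frac{1}{23}\right) + \left(-3 - \sqrt{3}\right) 5 \cdot \frac{1}{15}\right)\right) \left(-34\right) = \left(-11 + \left(- \frac{3}{23} + \left(-15 - 5 \sqrt{3}\right) \frac{1}{15}\right)\right) \left(-34\right) = \left(-11 - \left(\frac{26}{23} + \frac{\sqrt{3}}{3}\right)\right) \left(-34\right) = \left(- \frac{279}{23} - \frac{\sqrt{3}}{3}\right) \left(-34\right) = \frac{9486}{23} + \frac{34 \sqrt{3}}{3}$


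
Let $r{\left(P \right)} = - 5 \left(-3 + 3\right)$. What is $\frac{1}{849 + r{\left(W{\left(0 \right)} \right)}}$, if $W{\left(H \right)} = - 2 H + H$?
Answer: $\frac{1}{849} \approx 0.0011779$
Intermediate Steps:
$W{\left(H \right)} = - H$
$r{\left(P \right)} = 0$ ($r{\left(P \right)} = \left(-5\right) 0 = 0$)
$\frac{1}{849 + r{\left(W{\left(0 \right)} \right)}} = \frac{1}{849 + 0} = \frac{1}{849}$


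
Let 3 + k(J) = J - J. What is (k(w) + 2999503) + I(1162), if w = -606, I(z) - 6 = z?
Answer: 3000668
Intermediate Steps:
I(z) = 6 + z
k(J) = -3 (k(J) = -3 + (J - J) = -3 + 0 = -3)
(k(w) + 2999503) + I(1162) = (-3 + 2999503) + (6 + 1162) = 2999500 + 1168 = 3000668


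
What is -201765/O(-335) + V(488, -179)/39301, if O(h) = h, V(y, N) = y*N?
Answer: 1580060669/2633167 ≈ 600.06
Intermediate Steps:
V(y, N) = N*y
-201765/O(-335) + V(488, -179)/39301 = -201765/(-335) - 179*488/39301 = -201765*(-1/335) - 87352*1/39301 = 40353/67 - 87352/39301 = 1580060669/2633167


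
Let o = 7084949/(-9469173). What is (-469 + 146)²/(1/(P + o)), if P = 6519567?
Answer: 6440740457544681718/9469173 ≈ 6.8018e+11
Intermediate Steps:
o = -7084949/9469173 (o = 7084949*(-1/9469173) = -7084949/9469173 ≈ -0.74821)
(-469 + 146)²/(1/(P + o)) = (-469 + 146)²/(1/(6519567 - 7084949/9469173)) = (-323)²/(1/(61734900723142/9469173)) = 104329/(9469173/61734900723142) = 104329*(61734900723142/9469173) = 6440740457544681718/9469173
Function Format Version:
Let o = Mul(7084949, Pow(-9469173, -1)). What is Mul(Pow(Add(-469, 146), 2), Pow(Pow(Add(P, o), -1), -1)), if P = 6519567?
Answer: Rational(6440740457544681718, 9469173) ≈ 6.8018e+11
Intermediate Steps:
o = Rational(-7084949, 9469173) (o = Mul(7084949, Rational(-1, 9469173)) = Rational(-7084949, 9469173) ≈ -0.74821)
Mul(Pow(Add(-469, 146), 2), Pow(Pow(Add(P, o), -1), -1)) = Mul(Pow(Add(-469, 146), 2), Pow(Pow(Add(6519567, Rational(-7084949, 9469173)), -1), -1)) = Mul(Pow(-323, 2), Pow(Pow(Rational(61734900723142, 9469173), -1), -1)) = Mul(104329, Pow(Rational(9469173, 61734900723142), -1)) = Mul(104329, Rational(61734900723142, 9469173)) = Rational(6440740457544681718, 9469173)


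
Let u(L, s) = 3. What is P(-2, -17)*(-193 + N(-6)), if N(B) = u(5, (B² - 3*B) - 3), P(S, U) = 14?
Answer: -2660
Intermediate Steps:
N(B) = 3
P(-2, -17)*(-193 + N(-6)) = 14*(-193 + 3) = 14*(-190) = -2660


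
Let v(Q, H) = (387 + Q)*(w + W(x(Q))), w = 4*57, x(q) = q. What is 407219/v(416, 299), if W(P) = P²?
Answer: 407219/139147052 ≈ 0.0029265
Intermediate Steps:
w = 228
v(Q, H) = (228 + Q²)*(387 + Q) (v(Q, H) = (387 + Q)*(228 + Q²) = (228 + Q²)*(387 + Q))
407219/v(416, 299) = 407219/(88236 + 416³ + 228*416 + 387*416²) = 407219/(88236 + 71991296 + 94848 + 387*173056) = 407219/(88236 + 71991296 + 94848 + 66972672) = 407219/139147052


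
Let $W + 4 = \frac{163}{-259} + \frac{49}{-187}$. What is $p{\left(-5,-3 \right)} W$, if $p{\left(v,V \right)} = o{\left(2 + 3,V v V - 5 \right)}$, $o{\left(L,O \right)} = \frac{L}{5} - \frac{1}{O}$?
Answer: $- \frac{355356}{71225} \approx -4.9892$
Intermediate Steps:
$o{\left(L,O \right)} = - \frac{1}{O} + \frac{L}{5}$ ($o{\left(L,O \right)} = L \frac{1}{5} - \frac{1}{O} = \frac{L}{5} - \frac{1}{O} = - \frac{1}{O} + \frac{L}{5}$)
$p{\left(v,V \right)} = 1 - \frac{1}{-5 + v V^{2}}$ ($p{\left(v,V \right)} = - \frac{1}{V v V - 5} + \frac{2 + 3}{5} = - \frac{1}{v V^{2} - 5} + \frac{1}{5} \cdot 5 = - \frac{1}{-5 + v V^{2}} + 1 = 1 - \frac{1}{-5 + v V^{2}}$)
$W = - \frac{236904}{48433}$ ($W = -4 + \left(\frac{163}{-259} + \frac{49}{-187}\right) = -4 + \left(163 \left(- \frac{1}{259}\right) + 49 \left(- \frac{1}{187}\right)\right) = -4 - \frac{43172}{48433} = - \frac{236904}{48433} \approx -4.8914$)
$p{\left(-5,-3 \right)} W = \frac{-6 - 5 \left(-3\right)^{2}}{-5 - 5 \left(-3\right)^{2}} \left(- \frac{236904}{48433}\right) = \frac{-6 - 45}{-5 - 45} \left(- \frac{236904}{48433}\right) = \frac{1}{-50} \left(-51\right) \left(- \frac{236904}{48433}\right) = \left(- \frac{1}{50}\right) \left(-51\right) \left(- \frac{236904}{48433}\right) = \frac{51}{50} \left(- \frac{236904}{48433}\right) = - \frac{355356}{71225}$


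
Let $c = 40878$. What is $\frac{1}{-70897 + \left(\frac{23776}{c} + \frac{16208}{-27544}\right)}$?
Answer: $- \frac{70371477}{4989127083899} \approx -1.4105 \cdot 10^{-5}$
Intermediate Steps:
$\frac{1}{-70897 + \left(\frac{23776}{c} + \frac{16208}{-27544}\right)} = \frac{1}{-70897 + \left(\frac{23776}{40878} + \frac{16208}{-27544}\right)} = \frac{1}{-70897 + \left(23776 \cdot \frac{1}{40878} + 16208 \left(- \frac{1}{27544}\right)\right)} = \frac{1}{-70897 + \left(\frac{11888}{20439} - \frac{2026}{3443}\right)} = \frac{1}{-70897 - \frac{479030}{70371477}} = \frac{1}{- \frac{4989127083899}{70371477}} = - \frac{70371477}{4989127083899}$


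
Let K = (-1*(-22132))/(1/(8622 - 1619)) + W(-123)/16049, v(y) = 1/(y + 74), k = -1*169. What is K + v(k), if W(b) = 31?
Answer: 236306882200276/1524655 ≈ 1.5499e+8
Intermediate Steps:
k = -169
v(y) = 1/(74 + y)
K = 2487440865435/16049 (K = (-1*(-22132))/(1/(8622 - 1619)) + 31/16049 = 22132/(1/7003) + 31*(1/16049) = 22132/(1/7003) + 31/16049 = 22132*7003 + 31/16049 = 154990396 + 31/16049 = 2487440865435/16049 ≈ 1.5499e+8)
K + v(k) = 2487440865435/16049 + 1/(74 - 169) = 2487440865435/16049 + 1/(-95) = 2487440865435/16049 - 1/95 = 236306882200276/1524655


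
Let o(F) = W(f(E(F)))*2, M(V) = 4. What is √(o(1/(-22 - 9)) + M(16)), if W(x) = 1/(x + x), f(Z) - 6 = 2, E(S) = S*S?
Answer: √66/4 ≈ 2.0310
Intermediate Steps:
E(S) = S²
f(Z) = 8 (f(Z) = 6 + 2 = 8)
W(x) = 1/(2*x)
o(F) = ⅛ (o(F) = ((½)/8)*2 = ((½)*(⅛))*2 = (1/16)*2 = ⅛)
√(o(1/(-22 - 9)) + M(16)) = √(⅛ + 4) = √(33/8) = √66/4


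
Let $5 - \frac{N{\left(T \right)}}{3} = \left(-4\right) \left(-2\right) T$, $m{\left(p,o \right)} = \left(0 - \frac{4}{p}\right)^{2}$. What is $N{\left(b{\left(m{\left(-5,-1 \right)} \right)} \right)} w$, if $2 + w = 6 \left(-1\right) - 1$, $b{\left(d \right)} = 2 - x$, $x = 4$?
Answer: $-567$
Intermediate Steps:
$m{\left(p,o \right)} = \frac{16}{p^{2}}$ ($m{\left(p,o \right)} = \left(- \frac{4}{p}\right)^{2} = \frac{16}{p^{2}}$)
$b{\left(d \right)} = -2$ ($b{\left(d \right)} = 2 - 4 = -2$)
$N{\left(T \right)} = 15 - 24 T$ ($N{\left(T \right)} = 15 - 3 \left(-4\right) \left(-2\right) T = 15 - 3 \cdot 8 T = 15 - 24 T$)
$w = -9$ ($w = -2 + \left(6 \left(-1\right) - 1\right) = -2 - 7 = -9$)
$N{\left(b{\left(m{\left(-5,-1 \right)} \right)} \right)} w = \left(15 - -48\right) \left(-9\right) = \left(15 + 48\right) \left(-9\right) = 63 \left(-9\right) = -567$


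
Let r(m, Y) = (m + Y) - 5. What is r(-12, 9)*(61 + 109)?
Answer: -1360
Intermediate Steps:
r(m, Y) = -5 + Y + m (r(m, Y) = (Y + m) - 5 = -5 + Y + m)
r(-12, 9)*(61 + 109) = (-5 + 9 - 12)*(61 + 109) = -8*170 = -1360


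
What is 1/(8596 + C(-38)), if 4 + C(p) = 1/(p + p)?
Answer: 76/652991 ≈ 0.00011639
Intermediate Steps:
C(p) = -4 + 1/(2*p) (C(p) = -4 + 1/(p + p) = -4 + 1/(2*p))
1/(8596 + C(-38)) = 1/(8596 + (-4 + (1/2)/(-38))) = 1/(8596 + (-4 + (1/2)*(-1/38))) = 1/(8596 + (-4 - 1/76)) = 1/(8596 - 305/76) = 1/(652991/76) = 76/652991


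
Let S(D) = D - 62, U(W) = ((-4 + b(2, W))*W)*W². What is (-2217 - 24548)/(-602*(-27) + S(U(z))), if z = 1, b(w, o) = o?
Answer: -26765/16189 ≈ -1.6533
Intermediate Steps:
U(W) = W³*(-4 + W) (U(W) = ((-4 + W)*W)*W² = (W*(-4 + W))*W² = W³*(-4 + W))
S(D) = -62 + D
(-2217 - 24548)/(-602*(-27) + S(U(z))) = (-2217 - 24548)/(-602*(-27) + (-62 + 1³*(-4 + 1))) = -26765/(16254 + (-62 + 1*(-3))) = -26765/(16254 + (-62 - 3)) = -26765/(16254 - 65) = -26765/16189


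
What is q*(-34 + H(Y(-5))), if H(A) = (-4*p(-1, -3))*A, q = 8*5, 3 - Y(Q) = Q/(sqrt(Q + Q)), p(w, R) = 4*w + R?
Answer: 2000 - 560*I*sqrt(10) ≈ 2000.0 - 1770.9*I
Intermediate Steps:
p(w, R) = R + 4*w
Y(Q) = 3 - sqrt(2)*sqrt(Q)/2 (Y(Q) = 3 - Q/(sqrt(Q + Q)) = 3 - Q/(sqrt(2*Q)) = 3 - Q/(sqrt(2)*sqrt(Q)) = 3 - Q*sqrt(2)/(2*sqrt(Q)) = 3 - sqrt(2)*sqrt(Q)/2)
q = 40
H(A) = 28*A (H(A) = (-4*(-3 + 4*(-1)))*A = (-4*(-3 - 4))*A = (-4*(-7))*A = 28*A)
q*(-34 + H(Y(-5))) = 40*(-34 + 28*(3 - sqrt(2)*sqrt(-5)/2)) = 40*(-34 + 28*(3 - sqrt(2)*I*sqrt(5)/2)) = 40*(-34 + 28*(3 - I*sqrt(10)/2)) = 40*(-34 + (84 - 14*I*sqrt(10))) = 40*(50 - 14*I*sqrt(10)) = 2000 - 560*I*sqrt(10)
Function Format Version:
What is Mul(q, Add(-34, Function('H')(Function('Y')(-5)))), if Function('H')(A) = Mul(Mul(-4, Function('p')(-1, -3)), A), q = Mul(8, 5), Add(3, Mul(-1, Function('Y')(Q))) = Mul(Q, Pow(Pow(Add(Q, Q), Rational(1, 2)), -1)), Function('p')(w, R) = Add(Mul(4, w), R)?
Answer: Add(2000, Mul(-560, I, Pow(10, Rational(1, 2)))) ≈ Add(2000.0, Mul(-1770.9, I))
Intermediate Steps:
Function('p')(w, R) = Add(R, Mul(4, w))
Function('Y')(Q) = Add(3, Mul(Rational(-1, 2), Pow(2, Rational(1, 2)), Pow(Q, Rational(1, 2)))) (Function('Y')(Q) = Add(3, Mul(-1, Mul(Q, Pow(Pow(Add(Q, Q), Rational(1, 2)), -1)))) = Add(3, Mul(-1, Mul(Q, Pow(Pow(Mul(2, Q), Rational(1, 2)), -1)))) = Add(3, Mul(-1, Mul(Q, Pow(Mul(Pow(2, Rational(1, 2)), Pow(Q, Rational(1, 2))), -1)))) = Add(3, Mul(-1, Mul(Q, Mul(Rational(1, 2), Pow(2, Rational(1, 2)), Pow(Q, Rational(-1, 2)))))) = Add(3, Mul(-1, Mul(Rational(1, 2), Pow(2, Rational(1, 2)), Pow(Q, Rational(1, 2))))) = Add(3, Mul(Rational(-1, 2), Pow(2, Rational(1, 2)), Pow(Q, Rational(1, 2)))))
q = 40
Function('H')(A) = Mul(28, A) (Function('H')(A) = Mul(Mul(-4, Add(-3, Mul(4, -1))), A) = Mul(Mul(-4, Add(-3, -4)), A) = Mul(Mul(-4, -7), A) = Mul(28, A))
Mul(q, Add(-34, Function('H')(Function('Y')(-5)))) = Mul(40, Add(-34, Mul(28, Add(3, Mul(Rational(-1, 2), Pow(2, Rational(1, 2)), Pow(-5, Rational(1, 2))))))) = Mul(40, Add(-34, Mul(28, Add(3, Mul(Rational(-1, 2), Pow(2, Rational(1, 2)), Mul(I, Pow(5, Rational(1, 2)))))))) = Mul(40, Add(-34, Mul(28, Add(3, Mul(Rational(-1, 2), I, Pow(10, Rational(1, 2))))))) = Mul(40, Add(-34, Add(84, Mul(-14, I, Pow(10, Rational(1, 2)))))) = Mul(40, Add(50, Mul(-14, I, Pow(10, Rational(1, 2))))) = Add(2000, Mul(-560, I, Pow(10, Rational(1, 2))))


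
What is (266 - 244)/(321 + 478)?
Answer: 22/799 ≈ 0.027534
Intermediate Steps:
(266 - 244)/(321 + 478) = 22/799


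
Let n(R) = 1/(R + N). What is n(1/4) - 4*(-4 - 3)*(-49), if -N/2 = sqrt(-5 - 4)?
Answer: -791640/577 + 96*I/577 ≈ -1372.0 + 0.16638*I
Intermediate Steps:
N = -6*I (N = -2*sqrt(-5 - 4) = -6*I ≈ -6.0*I)
n(R) = 1/(R - 6*I)
n(1/4) - 4*(-4 - 3)*(-49) = 1/(1/4 - 6*I) - 4*(-4 - 3)*(-49) = 1/(1/4 - 6*I) - 4*(-7)*(-49) = 16*(1/4 + 6*I)/577 + 28*(-49) = 16*(1/4 + 6*I)/577 - 1372 = -1372 + 16*(1/4 + 6*I)/577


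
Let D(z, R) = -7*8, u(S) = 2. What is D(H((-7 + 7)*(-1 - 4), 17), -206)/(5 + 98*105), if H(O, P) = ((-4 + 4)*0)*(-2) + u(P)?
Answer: -56/10295 ≈ -0.0054395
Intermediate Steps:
H(O, P) = 2 (H(O, P) = ((-4 + 4)*0)*(-2) + 2 = (0*0)*(-2) + 2 = 0*(-2) + 2 = 0 + 2 = 2)
D(z, R) = -56
D(H((-7 + 7)*(-1 - 4), 17), -206)/(5 + 98*105) = -56/(5 + 98*105) = -56/(5 + 10290) = -56/10295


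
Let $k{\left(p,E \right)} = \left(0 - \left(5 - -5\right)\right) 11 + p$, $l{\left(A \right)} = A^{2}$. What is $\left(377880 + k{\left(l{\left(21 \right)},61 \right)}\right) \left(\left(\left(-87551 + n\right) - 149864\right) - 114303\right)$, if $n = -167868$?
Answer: $-196513140646$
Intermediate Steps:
$k{\left(p,E \right)} = -110 + p$ ($k{\left(p,E \right)} = \left(0 - \left(5 + 5\right)\right) 11 + p = \left(0 - 10\right) 11 + p = \left(-10\right) 11 + p = -110 + p$)
$\left(377880 + k{\left(l{\left(21 \right)},61 \right)}\right) \left(\left(\left(-87551 + n\right) - 149864\right) - 114303\right) = \left(377880 - \left(110 - 21^{2}\right)\right) \left(\left(\left(-87551 - 167868\right) - 149864\right) - 114303\right) = \left(377880 + \left(-110 + 441\right)\right) \left(\left(-255419 - 149864\right) - 114303\right) = \left(377880 + 331\right) \left(-405283 - 114303\right) = 378211 \left(-519586\right) = -196513140646$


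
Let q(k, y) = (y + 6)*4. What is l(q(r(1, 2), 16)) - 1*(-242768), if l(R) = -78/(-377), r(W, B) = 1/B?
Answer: 7040278/29 ≈ 2.4277e+5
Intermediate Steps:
q(k, y) = 24 + 4*y (q(k, y) = (6 + y)*4 = 24 + 4*y)
l(R) = 6/29 (l(R) = -78*(-1/377) = 6/29)
l(q(r(1, 2), 16)) - 1*(-242768) = 6/29 - 1*(-242768) = 6/29 + 242768 = 7040278/29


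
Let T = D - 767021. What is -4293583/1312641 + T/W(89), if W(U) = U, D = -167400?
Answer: -1226941444748/116825049 ≈ -10502.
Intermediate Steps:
T = -934421 (T = -167400 - 767021 = -934421)
-4293583/1312641 + T/W(89) = -4293583/1312641 - 934421/89 = -1226941444748/116825049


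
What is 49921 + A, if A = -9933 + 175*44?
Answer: 47688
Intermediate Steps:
A = -2233 (A = -9933 + 7700 = -2233)
49921 + A = 49921 - 2233 = 47688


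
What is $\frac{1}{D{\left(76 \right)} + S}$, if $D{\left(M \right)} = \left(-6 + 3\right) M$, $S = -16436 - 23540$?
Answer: $- \frac{1}{40204} \approx -2.4873 \cdot 10^{-5}$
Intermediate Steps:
$S = -39976$ ($S = -16436 - 23540 = -39976$)
$D{\left(M \right)} = - 3 M$
$\frac{1}{D{\left(76 \right)} + S} = \frac{1}{\left(-3\right) 76 - 39976} = \frac{1}{-228 - 39976} = \frac{1}{-40204} = - \frac{1}{40204}$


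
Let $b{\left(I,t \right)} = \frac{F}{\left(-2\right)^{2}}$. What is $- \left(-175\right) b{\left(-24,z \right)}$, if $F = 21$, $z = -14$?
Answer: $\frac{3675}{4} \approx 918.75$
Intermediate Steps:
$b{\left(I,t \right)} = \frac{21}{4}$ ($b{\left(I,t \right)} = \frac{21}{\left(-2\right)^{2}} = \frac{21}{4}$)
$- \left(-175\right) b{\left(-24,z \right)} = - \frac{\left(-175\right) 21}{4} = \left(-1\right) \left(- \frac{3675}{4}\right) = \frac{3675}{4}$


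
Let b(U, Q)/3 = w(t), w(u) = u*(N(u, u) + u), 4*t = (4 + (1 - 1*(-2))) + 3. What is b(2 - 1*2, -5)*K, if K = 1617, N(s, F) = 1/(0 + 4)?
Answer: 266805/8 ≈ 33351.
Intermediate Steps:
N(s, F) = ¼ (N(s, F) = 1/4 = ¼)
t = 5/2 (t = ((4 + (1 - 1*(-2))) + 3)/4 = ((4 + (1 + 2)) + 3)/4 = ((4 + 3) + 3)/4 = (7 + 3)/4 = (¼)*10 = 5/2 ≈ 2.5000)
w(u) = u*(¼ + u)
b(U, Q) = 165/8 (b(U, Q) = 3*(5*(¼ + 5/2)/2) = 3*((5/2)*(11/4)) = 3*(55/8) = 165/8)
b(2 - 1*2, -5)*K = (165/8)*1617 = 266805/8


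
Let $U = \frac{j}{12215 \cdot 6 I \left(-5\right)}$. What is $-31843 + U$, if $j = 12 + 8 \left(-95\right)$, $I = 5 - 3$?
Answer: $- \frac{5834433488}{183225} \approx -31843.0$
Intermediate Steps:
$I = 2$ ($I = 5 - 3 = 2$)
$j = -748$ ($j = 12 - 760 = -748$)
$U = \frac{187}{183225}$ ($U = - \frac{748}{12215 \cdot 6 \cdot 2 \left(-5\right)} = - \frac{748}{12215 \cdot 12 \left(-5\right)} = - \frac{748}{12215 \left(-60\right)} = - \frac{748}{-732900} = \left(-748\right) \left(- \frac{1}{732900}\right) = \frac{187}{183225} \approx 0.0010206$)
$-31843 + U = -31843 + \frac{187}{183225} = - \frac{5834433488}{183225}$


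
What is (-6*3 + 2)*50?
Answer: -800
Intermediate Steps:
(-6*3 + 2)*50 = (-18 + 2)*50 = -16*50 = -800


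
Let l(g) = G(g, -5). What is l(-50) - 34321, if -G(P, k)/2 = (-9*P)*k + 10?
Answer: -29841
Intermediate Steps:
G(P, k) = -20 + 18*P*k (G(P, k) = -2*((-9*P)*k + 10) = -2*(-9*P*k + 10) = -2*(10 - 9*P*k) = -20 + 18*P*k)
l(g) = -20 - 90*g (l(g) = -20 + 18*g*(-5) = -20 - 90*g)
l(-50) - 34321 = (-20 - 90*(-50)) - 34321 = (-20 + 4500) - 34321 = 4480 - 34321 = -29841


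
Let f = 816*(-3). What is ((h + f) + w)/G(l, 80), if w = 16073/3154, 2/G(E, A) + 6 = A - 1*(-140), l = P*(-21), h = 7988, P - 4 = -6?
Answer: 1871347931/3154 ≈ 5.9333e+5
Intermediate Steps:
P = -2 (P = 4 - 6 = -2)
l = 42 (l = -2*(-21) = 42)
G(E, A) = 2/(134 + A) (G(E, A) = 2/(-6 + (A - 1*(-140))) = 2/(-6 + (A + 140)) = 2/(-6 + (140 + A)) = 2/(134 + A))
w = 16073/3154 (w = 16073*(1/3154) = 16073/3154 ≈ 5.0961)
f = -2448
((h + f) + w)/G(l, 80) = ((7988 - 2448) + 16073/3154)/((2/(134 + 80))) = (5540 + 16073/3154)/((2/214)) = 17489233/(3154*((2*(1/214)))) = 17489233/(3154*(1/107)) = (17489233/3154)*107 = 1871347931/3154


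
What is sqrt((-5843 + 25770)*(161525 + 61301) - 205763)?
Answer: sqrt(4440047939) ≈ 66634.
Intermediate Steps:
sqrt((-5843 + 25770)*(161525 + 61301) - 205763) = sqrt(19927*222826 - 205763) = sqrt(4440253702 - 205763) = sqrt(4440047939)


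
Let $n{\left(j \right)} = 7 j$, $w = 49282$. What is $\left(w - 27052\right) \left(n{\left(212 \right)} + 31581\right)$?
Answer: $735034950$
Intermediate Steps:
$\left(w - 27052\right) \left(n{\left(212 \right)} + 31581\right) = \left(49282 - 27052\right) \left(7 \cdot 212 + 31581\right) = 22230 \left(1484 + 31581\right) = 22230 \cdot 33065 = 735034950$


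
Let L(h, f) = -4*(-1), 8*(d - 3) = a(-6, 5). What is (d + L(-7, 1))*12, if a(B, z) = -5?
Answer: 153/2 ≈ 76.500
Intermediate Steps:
d = 19/8 (d = 3 + (⅛)*(-5) = 3 - 5/8 = 19/8 ≈ 2.3750)
L(h, f) = 4
(d + L(-7, 1))*12 = (19/8 + 4)*12 = (51/8)*12 = 153/2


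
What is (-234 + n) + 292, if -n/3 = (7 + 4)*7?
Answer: -173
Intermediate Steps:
n = -231 (n = -3*(7 + 4)*7 = -33*7 = -3*77 = -231)
(-234 + n) + 292 = (-234 - 231) + 292 = -465 + 292 = -173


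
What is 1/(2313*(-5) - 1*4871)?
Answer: -1/16436 ≈ -6.0842e-5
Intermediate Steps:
1/(2313*(-5) - 1*4871) = 1/(-11565 - 4871) = 1/(-16436) = -1/16436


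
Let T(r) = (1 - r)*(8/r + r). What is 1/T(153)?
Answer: -153/3559384 ≈ -4.2985e-5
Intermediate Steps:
T(r) = (1 - r)*(r + 8/r)
1/T(153) = 1/(-8 + 153 - 1*153**2 + 8/153) = 1/(-8 + 153 - 1*23409 + 8*(1/153)) = 1/(-8 + 153 - 23409 + 8/153) = 1/(-3559384/153) = -153/3559384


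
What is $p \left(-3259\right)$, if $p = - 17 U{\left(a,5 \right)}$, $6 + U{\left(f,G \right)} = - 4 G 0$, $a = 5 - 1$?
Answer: $-332418$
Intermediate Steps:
$a = 4$
$U{\left(f,G \right)} = -6$ ($U{\left(f,G \right)} = -6 + - 4 G 0 = -6 + 0 = -6$)
$p = 102$ ($p = \left(-17\right) \left(-6\right) = 102$)
$p \left(-3259\right) = 102 \left(-3259\right) = -332418$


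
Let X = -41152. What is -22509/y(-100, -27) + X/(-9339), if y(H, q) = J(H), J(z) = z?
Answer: 214326751/933900 ≈ 229.50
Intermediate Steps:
y(H, q) = H
-22509/y(-100, -27) + X/(-9339) = -22509/(-100) - 41152/(-9339) = -22509*(-1/100) - 41152*(-1/9339) = 22509/100 + 41152/9339 = 214326751/933900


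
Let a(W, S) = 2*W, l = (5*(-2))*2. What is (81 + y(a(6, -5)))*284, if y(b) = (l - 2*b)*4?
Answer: -26980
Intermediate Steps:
l = -20 (l = -10*2 = -20)
y(b) = -80 - 8*b (y(b) = (-20 - 2*b)*4 = -80 - 8*b)
(81 + y(a(6, -5)))*284 = (81 + (-80 - 16*6))*284 = (81 + (-80 - 8*12))*284 = (81 + (-80 - 96))*284 = (81 - 176)*284 = -95*284 = -26980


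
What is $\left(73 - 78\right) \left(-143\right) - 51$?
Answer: $664$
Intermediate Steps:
$\left(73 - 78\right) \left(-143\right) - 51 = \left(-5\right) \left(-143\right) - 51 = 715 - 51 = 664$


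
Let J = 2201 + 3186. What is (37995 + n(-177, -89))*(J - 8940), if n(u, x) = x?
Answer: -134680018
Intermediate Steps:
J = 5387
(37995 + n(-177, -89))*(J - 8940) = (37995 - 89)*(5387 - 8940) = 37906*(-3553) = -134680018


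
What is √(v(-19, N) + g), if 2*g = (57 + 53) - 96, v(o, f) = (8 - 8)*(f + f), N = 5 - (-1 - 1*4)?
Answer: √7 ≈ 2.6458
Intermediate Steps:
N = 10 (N = 5 - (-1 - 4) = 5 - 1*(-5) = 5 + 5 = 10)
v(o, f) = 0 (v(o, f) = 0*(2*f) = 0)
g = 7 (g = ((57 + 53) - 96)/2 = (110 - 96)/2 = (½)*14 = 7)
√(v(-19, N) + g) = √(0 + 7) = √7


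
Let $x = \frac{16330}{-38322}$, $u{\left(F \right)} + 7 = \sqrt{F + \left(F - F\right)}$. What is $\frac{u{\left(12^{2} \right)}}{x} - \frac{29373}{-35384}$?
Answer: $- \frac{630026715}{57782072} \approx -10.904$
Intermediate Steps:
$u{\left(F \right)} = -7 + \sqrt{F}$ ($u{\left(F \right)} = -7 + \sqrt{F + \left(F - F\right)} = -7 + \sqrt{F + 0} = -7 + \sqrt{F}$)
$x = - \frac{8165}{19161}$ ($x = 16330 \left(- \frac{1}{38322}\right) = - \frac{8165}{19161} \approx -0.42613$)
$\frac{u{\left(12^{2} \right)}}{x} - \frac{29373}{-35384} = \frac{-7 + \sqrt{12^{2}}}{- \frac{8165}{19161}} - \frac{29373}{-35384} = \left(-7 + \sqrt{144}\right) \left(- \frac{19161}{8165}\right) - - \frac{29373}{35384} = \left(-7 + 12\right) \left(- \frac{19161}{8165}\right) + \frac{29373}{35384} = 5 \left(- \frac{19161}{8165}\right) + \frac{29373}{35384} = - \frac{19161}{1633} + \frac{29373}{35384} = - \frac{630026715}{57782072}$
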